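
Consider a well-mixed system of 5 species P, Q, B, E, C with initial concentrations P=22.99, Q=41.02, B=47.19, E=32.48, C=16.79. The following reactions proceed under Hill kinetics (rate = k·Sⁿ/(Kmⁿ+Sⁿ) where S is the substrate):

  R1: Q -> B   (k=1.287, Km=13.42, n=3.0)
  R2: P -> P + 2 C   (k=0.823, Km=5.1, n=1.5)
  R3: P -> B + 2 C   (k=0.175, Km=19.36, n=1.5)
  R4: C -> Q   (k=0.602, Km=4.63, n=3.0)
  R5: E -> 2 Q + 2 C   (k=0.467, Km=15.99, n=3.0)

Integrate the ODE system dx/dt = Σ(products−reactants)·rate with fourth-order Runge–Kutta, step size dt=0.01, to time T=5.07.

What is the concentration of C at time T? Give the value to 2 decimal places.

C at T = 26.49

RK4 with dt=0.01: 507 steps to T=5.07. Trajectory (selected grid times):
t=0.00: P=22.99 Q=41.02 B=47.19 E=32.48 C=16.79
t=0.56: P=22.93 Q=41.12 B=47.94 E=32.25 C=17.87
t=1.13: P=22.88 Q=41.22 B=48.71 E=32.01 C=18.97
t=1.69: P=22.82 Q=41.32 B=49.46 E=31.78 C=20.04
t=2.25: P=22.77 Q=41.42 B=50.21 E=31.55 C=21.12
t=2.82: P=22.71 Q=41.52 B=50.98 E=31.31 C=22.21
t=3.38: P=22.66 Q=41.62 B=51.73 E=31.08 C=23.28
t=3.94: P=22.60 Q=41.72 B=52.48 E=30.85 C=24.34
t=4.51: P=22.55 Q=41.82 B=53.25 E=30.62 C=25.43
t=5.07: P=22.49 Q=41.91 B=54.00 E=30.39 C=26.49
Read off C at T=5.07: 26.49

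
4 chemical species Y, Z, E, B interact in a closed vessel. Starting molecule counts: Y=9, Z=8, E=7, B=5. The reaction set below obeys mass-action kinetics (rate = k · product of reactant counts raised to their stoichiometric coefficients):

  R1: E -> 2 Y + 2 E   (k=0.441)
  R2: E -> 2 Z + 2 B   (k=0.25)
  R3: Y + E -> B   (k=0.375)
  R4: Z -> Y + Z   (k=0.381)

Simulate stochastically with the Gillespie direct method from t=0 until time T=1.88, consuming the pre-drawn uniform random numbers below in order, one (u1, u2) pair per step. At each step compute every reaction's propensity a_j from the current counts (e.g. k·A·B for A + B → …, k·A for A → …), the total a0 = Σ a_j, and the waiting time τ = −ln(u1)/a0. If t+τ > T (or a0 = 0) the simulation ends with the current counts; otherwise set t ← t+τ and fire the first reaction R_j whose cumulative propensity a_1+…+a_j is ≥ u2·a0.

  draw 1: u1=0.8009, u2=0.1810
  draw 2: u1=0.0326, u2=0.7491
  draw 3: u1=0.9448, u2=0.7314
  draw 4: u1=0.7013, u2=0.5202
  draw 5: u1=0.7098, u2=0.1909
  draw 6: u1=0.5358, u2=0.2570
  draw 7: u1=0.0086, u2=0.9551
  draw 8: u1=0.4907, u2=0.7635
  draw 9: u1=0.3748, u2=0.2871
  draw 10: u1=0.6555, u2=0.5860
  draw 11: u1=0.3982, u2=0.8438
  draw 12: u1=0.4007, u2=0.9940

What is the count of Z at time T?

Z at T = 10

t=0.000: Y=9 Z=8 E=7 B=5
Draw 1: a1=3.087, a2=1.750, a3=23.625, a4=3.048, a0=31.510; τ=−ln(0.8009)/31.510=0.007 → t=0.007; u2·a0=0.1810·31.510=5.703; a1+a2=4.837 < 5.703 ≤ a1+…+a3=28.462 → R3 fires; Y=8 Z=8 E=6 B=6
Draw 2: a1=2.646, a2=1.500, a3=18.000, a4=3.048, a0=25.194; τ=−ln(0.0326)/25.194=0.136 → t=0.143; u2·a0=0.7491·25.194=18.873; a1+a2=4.146 < 18.873 ≤ a1+…+a3=22.146 → R3 fires; Y=7 Z=8 E=5 B=7
Draw 3: a1=2.205, a2=1.250, a3=13.125, a4=3.048, a0=19.628; τ=−ln(0.9448)/19.628=0.003 → t=0.146; u2·a0=0.7314·19.628=14.356; a1+a2=3.455 < 14.356 ≤ a1+…+a3=16.580 → R3 fires; Y=6 Z=8 E=4 B=8
Draw 4: a1=1.764, a2=1.000, a3=9.000, a4=3.048, a0=14.812; τ=−ln(0.7013)/14.812=0.024 → t=0.170; u2·a0=0.5202·14.812=7.705; a1+a2=2.764 < 7.705 ≤ a1+…+a3=11.764 → R3 fires; Y=5 Z=8 E=3 B=9
Draw 5: a1=1.323, a2=0.750, a3=5.625, a4=3.048, a0=10.746; τ=−ln(0.7098)/10.746=0.032 → t=0.202; u2·a0=0.1909·10.746=2.051; a1=1.323 < 2.051 ≤ a1+a2=2.073 → R2 fires; Y=5 Z=10 E=2 B=11
Draw 6: a1=0.882, a2=0.500, a3=3.750, a4=3.810, a0=8.942; τ=−ln(0.5358)/8.942=0.070 → t=0.271; u2·a0=0.2570·8.942=2.298; a1+a2=1.382 < 2.298 ≤ a1+…+a3=5.132 → R3 fires; Y=4 Z=10 E=1 B=12
Draw 7: a1=0.441, a2=0.250, a3=1.500, a4=3.810, a0=6.001; τ=−ln(0.0086)/6.001=0.793 → t=1.064; u2·a0=0.9551·6.001=5.732; a1+…+a3=2.191 < 5.732 ≤ a1+…+a4=6.001 → R4 fires; Y=5 Z=10 E=1 B=12
Draw 8: a1=0.441, a2=0.250, a3=1.875, a4=3.810, a0=6.376; τ=−ln(0.4907)/6.376=0.112 → t=1.176; u2·a0=0.7635·6.376=4.868; a1+…+a3=2.566 < 4.868 ≤ a1+…+a4=6.376 → R4 fires; Y=6 Z=10 E=1 B=12
Draw 9: a1=0.441, a2=0.250, a3=2.250, a4=3.810, a0=6.751; τ=−ln(0.3748)/6.751=0.145 → t=1.321; u2·a0=0.2871·6.751=1.938; a1+a2=0.691 < 1.938 ≤ a1+…+a3=2.941 → R3 fires; Y=5 Z=10 E=0 B=13
Draw 10: a1=0.000, a2=0.000, a3=0.000, a4=3.810, a0=3.810; τ=−ln(0.6555)/3.810=0.111 → t=1.432; u2·a0=0.5860·3.810=2.233; a1+…+a3=0.000 < 2.233 ≤ a1+…+a4=3.810 → R4 fires; Y=6 Z=10 E=0 B=13
Draw 11: a1=0.000, a2=0.000, a3=0.000, a4=3.810, a0=3.810; τ=−ln(0.3982)/3.810=0.242 → t=1.674; u2·a0=0.8438·3.810=3.215; a1+…+a3=0.000 < 3.215 ≤ a1+…+a4=3.810 → R4 fires; Y=7 Z=10 E=0 B=13
Draw 12: a1=0.000, a2=0.000, a3=0.000, a4=3.810, a0=3.810; τ=−ln(0.4007)/3.810=0.240 → t=1.914 > T=1.88: stop.
Read off Z at T=1.88: 10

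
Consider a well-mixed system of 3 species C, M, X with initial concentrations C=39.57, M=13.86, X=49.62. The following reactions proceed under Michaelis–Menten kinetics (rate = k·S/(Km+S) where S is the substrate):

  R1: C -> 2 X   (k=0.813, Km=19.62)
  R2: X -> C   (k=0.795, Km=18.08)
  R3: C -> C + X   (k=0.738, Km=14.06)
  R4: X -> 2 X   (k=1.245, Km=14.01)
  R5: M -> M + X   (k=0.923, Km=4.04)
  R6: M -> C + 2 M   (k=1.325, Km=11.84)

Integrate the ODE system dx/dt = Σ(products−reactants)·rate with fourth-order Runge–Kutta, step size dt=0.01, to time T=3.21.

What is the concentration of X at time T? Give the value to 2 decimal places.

X at T = 58.50

RK4 with dt=0.01: 321 steps to T=3.21. Trajectory (selected grid times):
t=0.00: C=39.57 M=13.86 X=49.62
t=0.36: C=39.84 M=14.12 X=50.61
t=0.71: C=40.11 M=14.37 X=51.57
t=1.07: C=40.39 M=14.63 X=52.56
t=1.43: C=40.67 M=14.90 X=53.55
t=1.78: C=40.95 M=15.16 X=54.52
t=2.14: C=41.23 M=15.43 X=55.52
t=2.50: C=41.52 M=15.70 X=56.52
t=2.85: C=41.80 M=15.96 X=57.50
t=3.21: C=42.10 M=16.24 X=58.50
Read off X at T=3.21: 58.50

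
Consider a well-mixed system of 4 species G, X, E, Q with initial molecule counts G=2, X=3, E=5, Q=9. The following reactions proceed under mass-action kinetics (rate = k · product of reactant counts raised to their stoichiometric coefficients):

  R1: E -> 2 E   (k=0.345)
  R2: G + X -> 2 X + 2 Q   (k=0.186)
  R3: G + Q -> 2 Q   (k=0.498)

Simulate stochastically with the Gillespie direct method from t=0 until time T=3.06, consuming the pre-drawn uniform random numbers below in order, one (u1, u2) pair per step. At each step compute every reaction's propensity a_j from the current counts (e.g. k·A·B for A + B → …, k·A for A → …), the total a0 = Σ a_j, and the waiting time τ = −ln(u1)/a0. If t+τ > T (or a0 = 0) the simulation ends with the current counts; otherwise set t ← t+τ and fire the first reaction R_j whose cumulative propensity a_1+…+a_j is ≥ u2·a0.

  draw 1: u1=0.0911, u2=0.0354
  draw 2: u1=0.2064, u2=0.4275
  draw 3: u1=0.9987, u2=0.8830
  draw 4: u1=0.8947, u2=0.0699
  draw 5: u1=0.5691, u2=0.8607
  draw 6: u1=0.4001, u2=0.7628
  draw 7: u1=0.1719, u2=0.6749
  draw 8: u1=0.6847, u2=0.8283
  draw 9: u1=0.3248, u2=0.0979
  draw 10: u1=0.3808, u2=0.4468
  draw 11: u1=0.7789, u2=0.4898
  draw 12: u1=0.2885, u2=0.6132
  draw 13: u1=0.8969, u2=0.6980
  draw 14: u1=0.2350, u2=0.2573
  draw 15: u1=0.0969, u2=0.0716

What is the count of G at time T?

t=0.000: G=2 X=3 E=5 Q=9
Draw 1: a1=1.725, a2=1.116, a3=8.964, a0=11.805; τ=−ln(0.0911)/11.805=0.203 → t=0.203; u2·a0=0.0354·11.805=0.418 ≤ a1=1.725 → R1 fires; G=2 X=3 E=6 Q=9
Draw 2: a1=2.070, a2=1.116, a3=8.964, a0=12.150; τ=−ln(0.2064)/12.150=0.130 → t=0.333; u2·a0=0.4275·12.150=5.194; a1+a2=3.186 < 5.194 ≤ a1+…+a3=12.150 → R3 fires; G=1 X=3 E=6 Q=10
Draw 3: a1=2.070, a2=0.558, a3=4.980, a0=7.608; τ=−ln(0.9987)/7.608=0.000 → t=0.333; u2·a0=0.8830·7.608=6.718; a1+a2=2.628 < 6.718 ≤ a1+…+a3=7.608 → R3 fires; G=0 X=3 E=6 Q=11
Draw 4: a1=2.070, a2=0.000, a3=0.000, a0=2.070; τ=−ln(0.8947)/2.070=0.054 → t=0.387; u2·a0=0.0699·2.070=0.145 ≤ a1=2.070 → R1 fires; G=0 X=3 E=7 Q=11
Draw 5: a1=2.415, a2=0.000, a3=0.000, a0=2.415; τ=−ln(0.5691)/2.415=0.233 → t=0.620; u2·a0=0.8607·2.415=2.079 ≤ a1=2.415 → R1 fires; G=0 X=3 E=8 Q=11
Draw 6: a1=2.760, a2=0.000, a3=0.000, a0=2.760; τ=−ln(0.4001)/2.760=0.332 → t=0.952; u2·a0=0.7628·2.760=2.105 ≤ a1=2.760 → R1 fires; G=0 X=3 E=9 Q=11
Draw 7: a1=3.105, a2=0.000, a3=0.000, a0=3.105; τ=−ln(0.1719)/3.105=0.567 → t=1.519; u2·a0=0.6749·3.105=2.096 ≤ a1=3.105 → R1 fires; G=0 X=3 E=10 Q=11
Draw 8: a1=3.450, a2=0.000, a3=0.000, a0=3.450; τ=−ln(0.6847)/3.450=0.110 → t=1.629; u2·a0=0.8283·3.450=2.858 ≤ a1=3.450 → R1 fires; G=0 X=3 E=11 Q=11
Draw 9: a1=3.795, a2=0.000, a3=0.000, a0=3.795; τ=−ln(0.3248)/3.795=0.296 → t=1.925; u2·a0=0.0979·3.795=0.372 ≤ a1=3.795 → R1 fires; G=0 X=3 E=12 Q=11
Draw 10: a1=4.140, a2=0.000, a3=0.000, a0=4.140; τ=−ln(0.3808)/4.140=0.233 → t=2.158; u2·a0=0.4468·4.140=1.850 ≤ a1=4.140 → R1 fires; G=0 X=3 E=13 Q=11
Draw 11: a1=4.485, a2=0.000, a3=0.000, a0=4.485; τ=−ln(0.7789)/4.485=0.056 → t=2.214; u2·a0=0.4898·4.485=2.197 ≤ a1=4.485 → R1 fires; G=0 X=3 E=14 Q=11
Draw 12: a1=4.830, a2=0.000, a3=0.000, a0=4.830; τ=−ln(0.2885)/4.830=0.257 → t=2.472; u2·a0=0.6132·4.830=2.962 ≤ a1=4.830 → R1 fires; G=0 X=3 E=15 Q=11
Draw 13: a1=5.175, a2=0.000, a3=0.000, a0=5.175; τ=−ln(0.8969)/5.175=0.021 → t=2.493; u2·a0=0.6980·5.175=3.612 ≤ a1=5.175 → R1 fires; G=0 X=3 E=16 Q=11
Draw 14: a1=5.520, a2=0.000, a3=0.000, a0=5.520; τ=−ln(0.2350)/5.520=0.262 → t=2.755; u2·a0=0.2573·5.520=1.420 ≤ a1=5.520 → R1 fires; G=0 X=3 E=17 Q=11
Draw 15: a1=5.865, a2=0.000, a3=0.000, a0=5.865; τ=−ln(0.0969)/5.865=0.398 → t=3.153 > T=3.06: stop.
Read off G at T=3.06: 0

G at T = 0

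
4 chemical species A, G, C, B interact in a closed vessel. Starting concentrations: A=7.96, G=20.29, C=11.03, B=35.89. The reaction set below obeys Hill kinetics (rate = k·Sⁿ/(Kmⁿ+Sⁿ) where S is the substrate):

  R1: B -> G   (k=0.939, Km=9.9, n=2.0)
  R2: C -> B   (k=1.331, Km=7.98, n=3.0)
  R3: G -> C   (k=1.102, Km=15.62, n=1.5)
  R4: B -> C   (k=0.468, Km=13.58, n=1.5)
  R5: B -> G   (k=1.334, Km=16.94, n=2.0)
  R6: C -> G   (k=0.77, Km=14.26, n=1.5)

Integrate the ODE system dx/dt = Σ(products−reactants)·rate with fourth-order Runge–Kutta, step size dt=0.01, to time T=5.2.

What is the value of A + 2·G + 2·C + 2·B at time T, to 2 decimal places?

Check how each reaction changes W = A + 2·G + 2·C + 2·B (weight of products minus weight of reactants):
R1: B -> G: (2·1) − (2·1) = 2 − 2 = 0
R2: C -> B: (2·1) − (2·1) = 2 − 2 = 0
R3: G -> C: (2·1) − (2·1) = 2 − 2 = 0
R4: B -> C: (2·1) − (2·1) = 2 − 2 = 0
R5: B -> G: (2·1) − (2·1) = 2 − 2 = 0
R6: C -> G: (2·1) − (2·1) = 2 − 2 = 0
Every reaction leaves W unchanged, so W is conserved and no simulation is needed: W(T) = W(0) = 7.96 + 2·20.29 + 2·11.03 + 2·35.89 = 142.38

Value at T = 142.38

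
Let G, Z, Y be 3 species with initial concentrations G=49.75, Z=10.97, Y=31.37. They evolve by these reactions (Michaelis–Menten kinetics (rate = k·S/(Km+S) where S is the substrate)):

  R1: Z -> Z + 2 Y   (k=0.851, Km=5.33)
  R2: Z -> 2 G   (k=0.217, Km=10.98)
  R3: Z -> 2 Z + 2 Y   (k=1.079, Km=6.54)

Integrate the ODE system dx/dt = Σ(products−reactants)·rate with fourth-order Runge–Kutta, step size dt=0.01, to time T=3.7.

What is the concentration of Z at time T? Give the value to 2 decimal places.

RK4 with dt=0.01: 370 steps to T=3.7. Trajectory (selected grid times):
t=0.00: G=49.75 Z=10.97 Y=31.37
t=0.41: G=49.84 Z=11.20 Y=32.40
t=0.82: G=49.93 Z=11.44 Y=33.43
t=1.23: G=50.02 Z=11.68 Y=34.48
t=1.64: G=50.11 Z=11.91 Y=35.53
t=2.06: G=50.21 Z=12.16 Y=36.61
t=2.47: G=50.30 Z=12.40 Y=37.67
t=2.88: G=50.40 Z=12.65 Y=38.74
t=3.29: G=50.49 Z=12.89 Y=39.82
t=3.70: G=50.59 Z=13.14 Y=40.90
Read off Z at T=3.7: 13.14

Z at T = 13.14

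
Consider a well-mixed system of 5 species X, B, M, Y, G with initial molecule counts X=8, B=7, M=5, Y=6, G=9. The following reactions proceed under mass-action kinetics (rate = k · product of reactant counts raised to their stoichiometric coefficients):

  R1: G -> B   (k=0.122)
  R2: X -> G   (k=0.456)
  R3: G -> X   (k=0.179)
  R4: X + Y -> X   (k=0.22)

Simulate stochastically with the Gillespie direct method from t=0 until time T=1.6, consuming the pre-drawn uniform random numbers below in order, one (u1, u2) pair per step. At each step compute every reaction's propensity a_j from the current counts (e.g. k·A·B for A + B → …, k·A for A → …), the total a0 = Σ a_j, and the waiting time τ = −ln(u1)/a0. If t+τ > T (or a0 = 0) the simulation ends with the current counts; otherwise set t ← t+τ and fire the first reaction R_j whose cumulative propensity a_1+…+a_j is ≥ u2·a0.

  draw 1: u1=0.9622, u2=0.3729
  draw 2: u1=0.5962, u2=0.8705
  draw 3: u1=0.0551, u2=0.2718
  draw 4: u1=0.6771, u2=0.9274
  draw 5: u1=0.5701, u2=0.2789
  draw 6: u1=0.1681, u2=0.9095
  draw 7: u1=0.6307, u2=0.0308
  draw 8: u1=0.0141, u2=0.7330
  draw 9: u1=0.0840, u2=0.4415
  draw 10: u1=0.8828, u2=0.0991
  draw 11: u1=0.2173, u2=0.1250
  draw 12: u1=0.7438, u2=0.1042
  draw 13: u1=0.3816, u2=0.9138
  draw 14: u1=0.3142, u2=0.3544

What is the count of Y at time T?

t=0.000: X=8 B=7 M=5 Y=6 G=9
Draw 1: a1=1.098, a2=3.648, a3=1.611, a4=10.560, a0=16.917; τ=−ln(0.9622)/16.917=0.002 → t=0.002; u2·a0=0.3729·16.917=6.308; a1+a2=4.746 < 6.308 ≤ a1+…+a3=6.357 → R3 fires; X=9 B=7 M=5 Y=6 G=8
Draw 2: a1=0.976, a2=4.104, a3=1.432, a4=11.880, a0=18.392; τ=−ln(0.5962)/18.392=0.028 → t=0.030; u2·a0=0.8705·18.392=16.010; a1+…+a3=6.512 < 16.010 ≤ a1+…+a4=18.392 → R4 fires; X=9 B=7 M=5 Y=5 G=8
Draw 3: a1=0.976, a2=4.104, a3=1.432, a4=9.900, a0=16.412; τ=−ln(0.0551)/16.412=0.177 → t=0.207; u2·a0=0.2718·16.412=4.461; a1=0.976 < 4.461 ≤ a1+a2=5.080 → R2 fires; X=8 B=7 M=5 Y=5 G=9
Draw 4: a1=1.098, a2=3.648, a3=1.611, a4=8.800, a0=15.157; τ=−ln(0.6771)/15.157=0.026 → t=0.233; u2·a0=0.9274·15.157=14.057; a1+…+a3=6.357 < 14.057 ≤ a1+…+a4=15.157 → R4 fires; X=8 B=7 M=5 Y=4 G=9
Draw 5: a1=1.098, a2=3.648, a3=1.611, a4=7.040, a0=13.397; τ=−ln(0.5701)/13.397=0.042 → t=0.275; u2·a0=0.2789·13.397=3.736; a1=1.098 < 3.736 ≤ a1+a2=4.746 → R2 fires; X=7 B=7 M=5 Y=4 G=10
Draw 6: a1=1.220, a2=3.192, a3=1.790, a4=6.160, a0=12.362; τ=−ln(0.1681)/12.362=0.144 → t=0.419; u2·a0=0.9095·12.362=11.243; a1+…+a3=6.202 < 11.243 ≤ a1+…+a4=12.362 → R4 fires; X=7 B=7 M=5 Y=3 G=10
Draw 7: a1=1.220, a2=3.192, a3=1.790, a4=4.620, a0=10.822; τ=−ln(0.6307)/10.822=0.043 → t=0.462; u2·a0=0.0308·10.822=0.333 ≤ a1=1.220 → R1 fires; X=7 B=8 M=5 Y=3 G=9
Draw 8: a1=1.098, a2=3.192, a3=1.611, a4=4.620, a0=10.521; τ=−ln(0.0141)/10.521=0.405 → t=0.867; u2·a0=0.7330·10.521=7.712; a1+…+a3=5.901 < 7.712 ≤ a1+…+a4=10.521 → R4 fires; X=7 B=8 M=5 Y=2 G=9
Draw 9: a1=1.098, a2=3.192, a3=1.611, a4=3.080, a0=8.981; τ=−ln(0.0840)/8.981=0.276 → t=1.142; u2·a0=0.4415·8.981=3.965; a1=1.098 < 3.965 ≤ a1+a2=4.290 → R2 fires; X=6 B=8 M=5 Y=2 G=10
Draw 10: a1=1.220, a2=2.736, a3=1.790, a4=2.640, a0=8.386; τ=−ln(0.8828)/8.386=0.015 → t=1.157; u2·a0=0.0991·8.386=0.831 ≤ a1=1.220 → R1 fires; X=6 B=9 M=5 Y=2 G=9
Draw 11: a1=1.098, a2=2.736, a3=1.611, a4=2.640, a0=8.085; τ=−ln(0.2173)/8.085=0.189 → t=1.346; u2·a0=0.1250·8.085=1.011 ≤ a1=1.098 → R1 fires; X=6 B=10 M=5 Y=2 G=8
Draw 12: a1=0.976, a2=2.736, a3=1.432, a4=2.640, a0=7.784; τ=−ln(0.7438)/7.784=0.038 → t=1.384; u2·a0=0.1042·7.784=0.811 ≤ a1=0.976 → R1 fires; X=6 B=11 M=5 Y=2 G=7
Draw 13: a1=0.854, a2=2.736, a3=1.253, a4=2.640, a0=7.483; τ=−ln(0.3816)/7.483=0.129 → t=1.513; u2·a0=0.9138·7.483=6.838; a1+…+a3=4.843 < 6.838 ≤ a1+…+a4=7.483 → R4 fires; X=6 B=11 M=5 Y=1 G=7
Draw 14: a1=0.854, a2=2.736, a3=1.253, a4=1.320, a0=6.163; τ=−ln(0.3142)/6.163=0.188 → t=1.701 > T=1.6: stop.
Read off Y at T=1.6: 1

Y at T = 1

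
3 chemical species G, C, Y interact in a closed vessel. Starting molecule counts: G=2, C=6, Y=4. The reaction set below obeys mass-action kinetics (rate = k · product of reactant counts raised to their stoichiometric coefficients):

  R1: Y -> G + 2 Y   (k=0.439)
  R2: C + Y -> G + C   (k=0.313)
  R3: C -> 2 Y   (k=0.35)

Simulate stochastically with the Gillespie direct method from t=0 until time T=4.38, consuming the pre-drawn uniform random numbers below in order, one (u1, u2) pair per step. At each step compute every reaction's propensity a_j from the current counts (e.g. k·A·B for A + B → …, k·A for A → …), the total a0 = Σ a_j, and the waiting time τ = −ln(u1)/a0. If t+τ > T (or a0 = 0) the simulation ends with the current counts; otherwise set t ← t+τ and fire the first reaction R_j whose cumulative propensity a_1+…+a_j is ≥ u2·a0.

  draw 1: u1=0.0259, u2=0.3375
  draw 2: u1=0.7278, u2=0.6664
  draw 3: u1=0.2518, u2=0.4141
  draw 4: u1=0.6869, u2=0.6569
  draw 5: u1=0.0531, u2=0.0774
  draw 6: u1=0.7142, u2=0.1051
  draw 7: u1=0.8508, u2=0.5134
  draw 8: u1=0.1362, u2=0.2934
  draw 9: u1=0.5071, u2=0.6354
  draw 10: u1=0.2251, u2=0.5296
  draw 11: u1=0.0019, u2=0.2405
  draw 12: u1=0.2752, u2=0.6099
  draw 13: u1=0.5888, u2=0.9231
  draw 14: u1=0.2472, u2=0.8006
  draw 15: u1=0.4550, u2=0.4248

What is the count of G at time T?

t=0.000: G=2 C=6 Y=4
Draw 1: a1=1.756, a2=7.512, a3=2.100, a0=11.368; τ=−ln(0.0259)/11.368=0.321 → t=0.321; u2·a0=0.3375·11.368=3.837; a1=1.756 < 3.837 ≤ a1+a2=9.268 → R2 fires; G=3 C=6 Y=3
Draw 2: a1=1.317, a2=5.634, a3=2.100, a0=9.051; τ=−ln(0.7278)/9.051=0.035 → t=0.356; u2·a0=0.6664·9.051=6.032; a1=1.317 < 6.032 ≤ a1+a2=6.951 → R2 fires; G=4 C=6 Y=2
Draw 3: a1=0.878, a2=3.756, a3=2.100, a0=6.734; τ=−ln(0.2518)/6.734=0.205 → t=0.561; u2·a0=0.4141·6.734=2.789; a1=0.878 < 2.789 ≤ a1+a2=4.634 → R2 fires; G=5 C=6 Y=1
Draw 4: a1=0.439, a2=1.878, a3=2.100, a0=4.417; τ=−ln(0.6869)/4.417=0.085 → t=0.646; u2·a0=0.6569·4.417=2.902; a1+a2=2.317 < 2.902 ≤ a1+…+a3=4.417 → R3 fires; G=5 C=5 Y=3
Draw 5: a1=1.317, a2=4.695, a3=1.750, a0=7.762; τ=−ln(0.0531)/7.762=0.378 → t=1.025; u2·a0=0.0774·7.762=0.601 ≤ a1=1.317 → R1 fires; G=6 C=5 Y=4
Draw 6: a1=1.756, a2=6.260, a3=1.750, a0=9.766; τ=−ln(0.7142)/9.766=0.034 → t=1.059; u2·a0=0.1051·9.766=1.026 ≤ a1=1.756 → R1 fires; G=7 C=5 Y=5
Draw 7: a1=2.195, a2=7.825, a3=1.750, a0=11.770; τ=−ln(0.8508)/11.770=0.014 → t=1.073; u2·a0=0.5134·11.770=6.043; a1=2.195 < 6.043 ≤ a1+a2=10.020 → R2 fires; G=8 C=5 Y=4
Draw 8: a1=1.756, a2=6.260, a3=1.750, a0=9.766; τ=−ln(0.1362)/9.766=0.204 → t=1.277; u2·a0=0.2934·9.766=2.865; a1=1.756 < 2.865 ≤ a1+a2=8.016 → R2 fires; G=9 C=5 Y=3
Draw 9: a1=1.317, a2=4.695, a3=1.750, a0=7.762; τ=−ln(0.5071)/7.762=0.087 → t=1.364; u2·a0=0.6354·7.762=4.932; a1=1.317 < 4.932 ≤ a1+a2=6.012 → R2 fires; G=10 C=5 Y=2
Draw 10: a1=0.878, a2=3.130, a3=1.750, a0=5.758; τ=−ln(0.2251)/5.758=0.259 → t=1.623; u2·a0=0.5296·5.758=3.049; a1=0.878 < 3.049 ≤ a1+a2=4.008 → R2 fires; G=11 C=5 Y=1
Draw 11: a1=0.439, a2=1.565, a3=1.750, a0=3.754; τ=−ln(0.0019)/3.754=1.669 → t=3.292; u2·a0=0.2405·3.754=0.903; a1=0.439 < 0.903 ≤ a1+a2=2.004 → R2 fires; G=12 C=5 Y=0
Draw 12: a1=0.000, a2=0.000, a3=1.750, a0=1.750; τ=−ln(0.2752)/1.750=0.737 → t=4.030; u2·a0=0.6099·1.750=1.067; a1+a2=0.000 < 1.067 ≤ a1+…+a3=1.750 → R3 fires; G=12 C=4 Y=2
Draw 13: a1=0.878, a2=2.504, a3=1.400, a0=4.782; τ=−ln(0.5888)/4.782=0.111 → t=4.140; u2·a0=0.9231·4.782=4.414; a1+a2=3.382 < 4.414 ≤ a1+…+a3=4.782 → R3 fires; G=12 C=3 Y=4
Draw 14: a1=1.756, a2=3.756, a3=1.050, a0=6.562; τ=−ln(0.2472)/6.562=0.213 → t=4.353; u2·a0=0.8006·6.562=5.254; a1=1.756 < 5.254 ≤ a1+a2=5.512 → R2 fires; G=13 C=3 Y=3
Draw 15: a1=1.317, a2=2.817, a3=1.050, a0=5.184; τ=−ln(0.4550)/5.184=0.152 → t=4.505 > T=4.38: stop.
Read off G at T=4.38: 13

G at T = 13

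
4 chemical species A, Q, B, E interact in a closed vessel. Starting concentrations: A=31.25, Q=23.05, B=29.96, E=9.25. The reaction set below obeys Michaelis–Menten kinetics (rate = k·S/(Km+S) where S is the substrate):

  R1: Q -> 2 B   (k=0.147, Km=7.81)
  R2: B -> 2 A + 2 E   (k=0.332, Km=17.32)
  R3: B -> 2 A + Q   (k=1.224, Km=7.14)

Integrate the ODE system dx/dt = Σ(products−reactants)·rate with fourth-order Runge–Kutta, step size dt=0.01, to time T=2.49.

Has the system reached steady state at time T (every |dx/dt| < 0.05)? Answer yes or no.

RK4 with dt=0.01: 249 steps to T=2.49. Trajectory (selected grid times):
t=0.00: A=31.25 Q=23.05 B=29.96 E=9.25
t=0.28: A=31.92 Q=23.30 B=29.69 E=9.37
t=0.55: A=32.57 Q=23.53 B=29.42 E=9.48
t=0.83: A=33.23 Q=23.78 B=29.15 E=9.60
t=1.11: A=33.90 Q=24.02 B=28.88 E=9.71
t=1.38: A=34.54 Q=24.26 B=28.62 E=9.83
t=1.66: A=35.21 Q=24.50 B=28.35 E=9.94
t=1.94: A=35.87 Q=24.74 B=28.08 E=10.06
t=2.21: A=36.50 Q=24.97 B=27.82 E=10.17
t=2.49: A=37.16 Q=25.21 B=27.56 E=10.28
Rates at T: R1=0.1122, R2=0.2039, R3=0.9721
dx/dt at T (Σ net stoichiometry × rate): A=+2.3520, Q=+0.8599, B=-0.9515, E=+0.4077
Largest |dx/dt| is |+2.3520| (A) ≥ 0.05 → not steady.

Steady state at T: no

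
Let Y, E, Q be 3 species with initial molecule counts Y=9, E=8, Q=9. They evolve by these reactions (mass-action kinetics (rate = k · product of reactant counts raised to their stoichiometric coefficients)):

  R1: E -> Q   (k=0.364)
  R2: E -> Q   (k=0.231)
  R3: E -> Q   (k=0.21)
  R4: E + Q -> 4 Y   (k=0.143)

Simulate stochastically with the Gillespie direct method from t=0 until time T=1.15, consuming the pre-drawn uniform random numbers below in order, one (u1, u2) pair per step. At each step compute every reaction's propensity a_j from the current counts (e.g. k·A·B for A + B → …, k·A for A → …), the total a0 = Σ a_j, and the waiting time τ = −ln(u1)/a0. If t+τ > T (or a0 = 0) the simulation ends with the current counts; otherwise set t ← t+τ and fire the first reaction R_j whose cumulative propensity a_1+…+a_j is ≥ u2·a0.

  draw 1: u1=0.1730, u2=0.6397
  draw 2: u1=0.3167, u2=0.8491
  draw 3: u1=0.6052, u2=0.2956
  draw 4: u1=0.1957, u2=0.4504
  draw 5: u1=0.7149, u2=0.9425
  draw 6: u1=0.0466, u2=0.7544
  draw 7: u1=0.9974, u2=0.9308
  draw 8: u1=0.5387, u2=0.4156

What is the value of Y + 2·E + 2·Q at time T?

Check how each reaction changes W = Y + 2·E + 2·Q (weight of products minus weight of reactants):
R1: E -> Q: (2·1) − (2·1) = 2 − 2 = 0
R2: E -> Q: (2·1) − (2·1) = 2 − 2 = 0
R3: E -> Q: (2·1) − (2·1) = 2 − 2 = 0
R4: E + Q -> 4 Y: (1·4) − (2·1 + 2·1) = 4 − 4 = 0
Every reaction leaves W unchanged, so W is conserved and no simulation is needed: W(T) = W(0) = 9 + 2·8 + 2·9 = 43

Value at T = 43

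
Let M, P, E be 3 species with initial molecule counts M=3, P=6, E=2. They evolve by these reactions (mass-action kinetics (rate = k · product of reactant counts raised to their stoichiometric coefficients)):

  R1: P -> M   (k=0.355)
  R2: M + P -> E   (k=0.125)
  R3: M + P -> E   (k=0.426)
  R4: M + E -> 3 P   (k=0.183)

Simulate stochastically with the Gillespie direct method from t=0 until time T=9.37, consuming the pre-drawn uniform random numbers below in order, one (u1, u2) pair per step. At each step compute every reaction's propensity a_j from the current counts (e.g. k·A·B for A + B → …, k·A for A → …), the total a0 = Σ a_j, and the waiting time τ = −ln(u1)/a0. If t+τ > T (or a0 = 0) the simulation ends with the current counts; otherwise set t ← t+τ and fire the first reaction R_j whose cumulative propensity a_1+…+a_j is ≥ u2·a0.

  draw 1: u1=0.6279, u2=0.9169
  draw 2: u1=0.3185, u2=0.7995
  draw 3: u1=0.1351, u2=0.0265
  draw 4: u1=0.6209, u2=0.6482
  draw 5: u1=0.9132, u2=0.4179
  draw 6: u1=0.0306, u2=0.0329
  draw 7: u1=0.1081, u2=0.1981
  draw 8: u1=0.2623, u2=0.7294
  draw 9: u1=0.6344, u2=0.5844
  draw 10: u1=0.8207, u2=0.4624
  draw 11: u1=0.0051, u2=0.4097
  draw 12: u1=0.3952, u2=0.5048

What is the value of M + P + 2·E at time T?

Check how each reaction changes W = M + P + 2·E (weight of products minus weight of reactants):
R1: P -> M: (1·1) − (1·1) = 1 − 1 = 0
R2: M + P -> E: (2·1) − (1·1 + 1·1) = 2 − 2 = 0
R3: M + P -> E: (2·1) − (1·1 + 1·1) = 2 − 2 = 0
R4: M + E -> 3 P: (1·3) − (1·1 + 2·1) = 3 − 3 = 0
Every reaction leaves W unchanged, so W is conserved and no simulation is needed: W(T) = W(0) = 3 + 6 + 2·2 = 13

Value at T = 13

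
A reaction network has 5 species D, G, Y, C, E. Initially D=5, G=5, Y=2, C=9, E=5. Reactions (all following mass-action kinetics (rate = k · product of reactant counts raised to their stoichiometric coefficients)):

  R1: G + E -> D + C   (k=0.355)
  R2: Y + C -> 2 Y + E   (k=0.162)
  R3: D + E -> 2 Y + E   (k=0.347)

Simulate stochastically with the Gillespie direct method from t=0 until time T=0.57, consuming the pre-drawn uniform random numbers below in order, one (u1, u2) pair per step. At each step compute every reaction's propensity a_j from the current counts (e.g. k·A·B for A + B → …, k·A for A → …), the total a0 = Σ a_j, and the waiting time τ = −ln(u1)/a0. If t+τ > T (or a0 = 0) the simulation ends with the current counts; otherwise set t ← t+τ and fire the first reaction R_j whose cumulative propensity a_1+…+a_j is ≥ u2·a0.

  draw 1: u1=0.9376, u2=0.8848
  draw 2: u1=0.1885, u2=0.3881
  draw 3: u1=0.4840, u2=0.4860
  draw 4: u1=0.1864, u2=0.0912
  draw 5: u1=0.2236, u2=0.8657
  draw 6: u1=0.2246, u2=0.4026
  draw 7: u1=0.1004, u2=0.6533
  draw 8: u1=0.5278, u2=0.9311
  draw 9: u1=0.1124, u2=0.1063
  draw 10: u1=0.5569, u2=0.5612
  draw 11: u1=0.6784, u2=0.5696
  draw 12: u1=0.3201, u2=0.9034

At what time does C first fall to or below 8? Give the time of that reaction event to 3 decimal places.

Threshold first reached at t = 0.419

t=0.000: D=5 G=5 Y=2 C=9 E=5
Draw 1: a1=8.875, a2=2.916, a3=8.675, a0=20.466; τ=−ln(0.9376)/20.466=0.003 → t=0.003; u2·a0=0.8848·20.466=18.108; a1+a2=11.791 < 18.108 ≤ a1+…+a3=20.466 → R3 fires; D=4 G=5 Y=4 C=9 E=5
Draw 2: a1=8.875, a2=5.832, a3=6.940, a0=21.647; τ=−ln(0.1885)/21.647=0.077 → t=0.080; u2·a0=0.3881·21.647=8.401 ≤ a1=8.875 → R1 fires; D=5 G=4 Y=4 C=10 E=4
Draw 3: a1=5.680, a2=6.480, a3=6.940, a0=19.100; τ=−ln(0.4840)/19.100=0.038 → t=0.118; u2·a0=0.4860·19.100=9.283; a1=5.680 < 9.283 ≤ a1+a2=12.160 → R2 fires; D=5 G=4 Y=5 C=9 E=5
Draw 4: a1=7.100, a2=7.290, a3=8.675, a0=23.065; τ=−ln(0.1864)/23.065=0.073 → t=0.191; u2·a0=0.0912·23.065=2.104 ≤ a1=7.100 → R1 fires; D=6 G=3 Y=5 C=10 E=4
Draw 5: a1=4.260, a2=8.100, a3=8.328, a0=20.688; τ=−ln(0.2236)/20.688=0.072 → t=0.263; u2·a0=0.8657·20.688=17.910; a1+a2=12.360 < 17.910 ≤ a1+…+a3=20.688 → R3 fires; D=5 G=3 Y=7 C=10 E=4
Draw 6: a1=4.260, a2=11.340, a3=6.940, a0=22.540; τ=−ln(0.2246)/22.540=0.066 → t=0.330; u2·a0=0.4026·22.540=9.075; a1=4.260 < 9.075 ≤ a1+a2=15.600 → R2 fires; D=5 G=3 Y=8 C=9 E=5
Draw 7: a1=5.325, a2=11.664, a3=8.675, a0=25.664; τ=−ln(0.1004)/25.664=0.090 → t=0.419; u2·a0=0.6533·25.664=16.766; a1=5.325 < 16.766 ≤ a1+a2=16.989 → R2 fires; D=5 G=3 Y=9 C=8 E=6
Draw 8: a1=6.390, a2=11.664, a3=10.410, a0=28.464; τ=−ln(0.5278)/28.464=0.022 → t=0.442; u2·a0=0.9311·28.464=26.503; a1+a2=18.054 < 26.503 ≤ a1+…+a3=28.464 → R3 fires; D=4 G=3 Y=11 C=8 E=6
Draw 9: a1=6.390, a2=14.256, a3=8.328, a0=28.974; τ=−ln(0.1124)/28.974=0.075 → t=0.517; u2·a0=0.1063·28.974=3.080 ≤ a1=6.390 → R1 fires; D=5 G=2 Y=11 C=9 E=5
Draw 10: a1=3.550, a2=16.038, a3=8.675, a0=28.263; τ=−ln(0.5569)/28.263=0.021 → t=0.538; u2·a0=0.5612·28.263=15.861; a1=3.550 < 15.861 ≤ a1+a2=19.588 → R2 fires; D=5 G=2 Y=12 C=8 E=6
Draw 11: a1=4.260, a2=15.552, a3=10.410, a0=30.222; τ=−ln(0.6784)/30.222=0.013 → t=0.551; u2·a0=0.5696·30.222=17.214; a1=4.260 < 17.214 ≤ a1+a2=19.812 → R2 fires; D=5 G=2 Y=13 C=7 E=7
Draw 12: a1=4.970, a2=14.742, a3=12.145, a0=31.857; τ=−ln(0.3201)/31.857=0.036 → t=0.586 > T=0.57: stop.
C first becomes ≤ 8 when it reaches 8 at the event at t=0.419.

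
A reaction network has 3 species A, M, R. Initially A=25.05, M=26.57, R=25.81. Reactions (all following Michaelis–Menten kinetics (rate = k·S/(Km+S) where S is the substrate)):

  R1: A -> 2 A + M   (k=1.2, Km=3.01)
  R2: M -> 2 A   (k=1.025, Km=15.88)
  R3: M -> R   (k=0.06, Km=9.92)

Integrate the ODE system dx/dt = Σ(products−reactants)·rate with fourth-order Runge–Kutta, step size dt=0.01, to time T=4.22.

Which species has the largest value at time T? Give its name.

RK4 with dt=0.01: 422 steps to T=4.22. Trajectory (selected grid times):
t=0.00: A=25.05 M=26.57 R=25.81
t=0.47: A=26.16 M=26.75 R=25.83
t=0.94: A=27.27 M=26.94 R=25.85
t=1.41: A=28.39 M=27.12 R=25.87
t=1.88: A=29.51 M=27.31 R=25.89
t=2.34: A=30.60 M=27.49 R=25.91
t=2.81: A=31.73 M=27.68 R=25.93
t=3.28: A=32.86 M=27.87 R=25.95
t=3.75: A=33.99 M=28.06 R=25.98
t=4.22: A=35.13 M=28.25 R=26.00
At T=4.22: A=35.13 M=28.25 R=26.00; the largest is A.

Dominant species at T: A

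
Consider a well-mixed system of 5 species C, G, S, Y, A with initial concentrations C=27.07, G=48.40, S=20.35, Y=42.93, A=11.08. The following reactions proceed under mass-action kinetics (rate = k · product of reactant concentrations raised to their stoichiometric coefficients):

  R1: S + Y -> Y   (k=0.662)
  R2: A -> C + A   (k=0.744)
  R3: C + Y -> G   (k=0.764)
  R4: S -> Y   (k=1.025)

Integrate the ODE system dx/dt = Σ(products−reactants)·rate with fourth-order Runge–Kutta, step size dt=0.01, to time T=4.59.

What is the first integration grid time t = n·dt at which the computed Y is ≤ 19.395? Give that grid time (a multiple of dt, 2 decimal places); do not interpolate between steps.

Threshold first reached at t = 0.11

RK4 with dt=0.01: 459 steps to T=4.59. Trajectory (selected grid times):
t=0.00: C=27.07 G=48.40 S=20.35 Y=42.93 A=11.08
t=0.10: C=3.97 G=72.32 S=3.18 Y=19.86 A=11.08
t=0.11: C=3.50 G=72.88 S=2.77 Y=19.33 A=11.08
t=0.51: C=0.78 G=78.89 S=0.03 Y=13.54 A=11.08
t=1.02: C=1.03 G=82.85 S=0.00 Y=9.59 A=11.08
t=1.53: C=1.53 G=86.55 S=0.00 Y=5.89 A=11.08
t=2.04: C=2.57 G=89.72 S=0.00 Y=2.72 A=11.08
t=2.55: C=4.74 G=91.75 S=0.00 Y=0.69 A=11.08
t=3.06: C=8.31 G=92.38 S=0.00 Y=0.06 A=11.08
t=3.57: C=12.46 G=92.44 S=0.00 Y=0.00 A=11.08
t=4.08: C=16.66 G=92.44 S=0.00 Y=0.00 A=11.08
t=4.59: C=20.87 G=92.44 S=0.00 Y=0.00 A=11.08
Y(0.10)=19.860 > 19.395 but Y(0.11)=19.332 ≤ 19.395, so the first grid time is t=0.11.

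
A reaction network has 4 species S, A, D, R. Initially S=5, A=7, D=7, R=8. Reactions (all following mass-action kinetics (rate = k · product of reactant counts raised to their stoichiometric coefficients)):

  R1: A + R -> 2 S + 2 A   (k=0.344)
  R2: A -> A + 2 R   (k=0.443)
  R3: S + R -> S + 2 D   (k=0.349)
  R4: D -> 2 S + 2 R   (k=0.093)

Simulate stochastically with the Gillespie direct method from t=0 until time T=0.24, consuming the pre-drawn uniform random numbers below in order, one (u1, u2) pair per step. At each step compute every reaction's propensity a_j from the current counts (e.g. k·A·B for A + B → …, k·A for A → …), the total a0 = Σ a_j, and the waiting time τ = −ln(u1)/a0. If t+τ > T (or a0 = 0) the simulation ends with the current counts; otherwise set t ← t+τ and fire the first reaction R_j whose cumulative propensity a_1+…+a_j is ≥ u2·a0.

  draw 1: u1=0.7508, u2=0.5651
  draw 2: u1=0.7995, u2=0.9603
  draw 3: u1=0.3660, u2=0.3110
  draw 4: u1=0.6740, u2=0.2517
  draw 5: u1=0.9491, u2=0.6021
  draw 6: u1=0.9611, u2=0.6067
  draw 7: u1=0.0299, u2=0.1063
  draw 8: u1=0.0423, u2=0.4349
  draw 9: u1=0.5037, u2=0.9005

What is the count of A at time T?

t=0.000: S=5 A=7 D=7 R=8
Draw 1: a1=19.264, a2=3.101, a3=13.960, a4=0.651, a0=36.976; τ=−ln(0.7508)/36.976=0.008 → t=0.008; u2·a0=0.5651·36.976=20.895; a1=19.264 < 20.895 ≤ a1+a2=22.365 → R2 fires; S=5 A=7 D=7 R=10
Draw 2: a1=24.080, a2=3.101, a3=17.450, a4=0.651, a0=45.282; τ=−ln(0.7995)/45.282=0.005 → t=0.013; u2·a0=0.9603·45.282=43.484; a1+a2=27.181 < 43.484 ≤ a1+…+a3=44.631 → R3 fires; S=5 A=7 D=9 R=9
Draw 3: a1=21.672, a2=3.101, a3=15.705, a4=0.837, a0=41.315; τ=−ln(0.3660)/41.315=0.024 → t=0.037; u2·a0=0.3110·41.315=12.849 ≤ a1=21.672 → R1 fires; S=7 A=8 D=9 R=8
Draw 4: a1=22.016, a2=3.544, a3=19.544, a4=0.837, a0=45.941; τ=−ln(0.6740)/45.941=0.009 → t=0.046; u2·a0=0.2517·45.941=11.563 ≤ a1=22.016 → R1 fires; S=9 A=9 D=9 R=7
Draw 5: a1=21.672, a2=3.987, a3=21.987, a4=0.837, a0=48.483; τ=−ln(0.9491)/48.483=0.001 → t=0.047; u2·a0=0.6021·48.483=29.192; a1+a2=25.659 < 29.192 ≤ a1+…+a3=47.646 → R3 fires; S=9 A=9 D=11 R=6
Draw 6: a1=18.576, a2=3.987, a3=18.846, a4=1.023, a0=42.432; τ=−ln(0.9611)/42.432=0.001 → t=0.048; u2·a0=0.6067·42.432=25.743; a1+a2=22.563 < 25.743 ≤ a1+…+a3=41.409 → R3 fires; S=9 A=9 D=13 R=5
Draw 7: a1=15.480, a2=3.987, a3=15.705, a4=1.209, a0=36.381; τ=−ln(0.0299)/36.381=0.096 → t=0.144; u2·a0=0.1063·36.381=3.867 ≤ a1=15.480 → R1 fires; S=11 A=10 D=13 R=4
Draw 8: a1=13.760, a2=4.430, a3=15.356, a4=1.209, a0=34.755; τ=−ln(0.0423)/34.755=0.091 → t=0.235; u2·a0=0.4349·34.755=15.115; a1=13.760 < 15.115 ≤ a1+a2=18.190 → R2 fires; S=11 A=10 D=13 R=6
Draw 9: a1=20.640, a2=4.430, a3=23.034, a4=1.209, a0=49.313; τ=−ln(0.5037)/49.313=0.014 → t=0.249 > T=0.24: stop.
Read off A at T=0.24: 10

A at T = 10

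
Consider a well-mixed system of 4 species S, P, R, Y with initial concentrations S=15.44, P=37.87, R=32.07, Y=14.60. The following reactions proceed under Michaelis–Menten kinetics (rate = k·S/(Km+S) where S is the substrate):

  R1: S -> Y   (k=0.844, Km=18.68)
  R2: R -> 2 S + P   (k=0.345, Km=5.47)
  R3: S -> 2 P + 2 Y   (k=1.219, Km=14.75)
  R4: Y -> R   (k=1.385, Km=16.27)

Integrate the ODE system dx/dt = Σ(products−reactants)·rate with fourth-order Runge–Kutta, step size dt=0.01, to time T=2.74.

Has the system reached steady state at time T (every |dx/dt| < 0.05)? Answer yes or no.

Steady state at T: no

RK4 with dt=0.01: 274 steps to T=2.74. Trajectory (selected grid times):
t=0.00: S=15.44 P=37.87 R=32.07 Y=14.60
t=0.30: S=15.32 P=38.33 R=32.18 Y=14.89
t=0.61: S=15.19 P=38.81 R=32.29 Y=15.19
t=0.91: S=15.07 P=39.27 R=32.41 Y=15.47
t=1.22: S=14.94 P=39.74 R=32.53 Y=15.76
t=1.52: S=14.82 P=40.19 R=32.64 Y=16.03
t=1.83: S=14.70 P=40.66 R=32.76 Y=16.31
t=2.13: S=14.59 P=41.12 R=32.88 Y=16.58
t=2.44: S=14.47 P=41.58 R=33.01 Y=16.85
t=2.74: S=14.36 P=42.03 R=33.13 Y=17.11
Rates at T: R1=0.3668, R2=0.2961, R3=0.6012, R4=0.7099
dx/dt at T (Σ net stoichiometry × rate): S=-0.3758, P=+1.4986, R=+0.4138, Y=+0.8594
Largest |dx/dt| is |+1.4986| (P) ≥ 0.05 → not steady.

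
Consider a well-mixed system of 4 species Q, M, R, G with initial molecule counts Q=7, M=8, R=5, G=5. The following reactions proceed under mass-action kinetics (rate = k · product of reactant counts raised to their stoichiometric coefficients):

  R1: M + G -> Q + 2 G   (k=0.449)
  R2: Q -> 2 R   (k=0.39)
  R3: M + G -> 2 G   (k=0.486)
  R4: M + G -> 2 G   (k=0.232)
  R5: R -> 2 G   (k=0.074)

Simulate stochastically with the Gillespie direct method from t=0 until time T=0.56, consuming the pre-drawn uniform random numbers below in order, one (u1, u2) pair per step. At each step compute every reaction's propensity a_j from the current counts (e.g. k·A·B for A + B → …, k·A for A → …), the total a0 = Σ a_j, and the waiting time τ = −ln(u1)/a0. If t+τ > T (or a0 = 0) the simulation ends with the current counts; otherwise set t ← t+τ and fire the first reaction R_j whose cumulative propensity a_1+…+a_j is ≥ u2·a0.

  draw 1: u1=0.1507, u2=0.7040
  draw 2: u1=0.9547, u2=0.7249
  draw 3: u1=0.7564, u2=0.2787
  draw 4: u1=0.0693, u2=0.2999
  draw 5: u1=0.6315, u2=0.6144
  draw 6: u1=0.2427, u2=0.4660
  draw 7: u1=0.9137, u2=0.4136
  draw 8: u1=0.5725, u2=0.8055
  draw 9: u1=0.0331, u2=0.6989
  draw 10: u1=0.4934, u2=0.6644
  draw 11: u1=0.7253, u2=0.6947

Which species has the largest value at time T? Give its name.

t=0.000: Q=7 M=8 R=5 G=5
Draw 1: a1=17.960, a2=2.730, a3=19.440, a4=9.280, a5=0.370, a0=49.780; τ=−ln(0.1507)/49.780=0.038 → t=0.038; u2·a0=0.7040·49.780=35.045; a1+a2=20.690 < 35.045 ≤ a1+…+a3=40.130 → R3 fires; Q=7 M=7 R=5 G=6
Draw 2: a1=18.858, a2=2.730, a3=20.412, a4=9.744, a5=0.370, a0=52.114; τ=−ln(0.9547)/52.114=0.001 → t=0.039; u2·a0=0.7249·52.114=37.777; a1+a2=21.588 < 37.777 ≤ a1+…+a3=42.000 → R3 fires; Q=7 M=6 R=5 G=7
Draw 3: a1=18.858, a2=2.730, a3=20.412, a4=9.744, a5=0.370, a0=52.114; τ=−ln(0.7564)/52.114=0.005 → t=0.044; u2·a0=0.2787·52.114=14.524 ≤ a1=18.858 → R1 fires; Q=8 M=5 R=5 G=8
Draw 4: a1=17.960, a2=3.120, a3=19.440, a4=9.280, a5=0.370, a0=50.170; τ=−ln(0.0693)/50.170=0.053 → t=0.097; u2·a0=0.2999·50.170=15.046 ≤ a1=17.960 → R1 fires; Q=9 M=4 R=5 G=9
Draw 5: a1=16.164, a2=3.510, a3=17.496, a4=8.352, a5=0.370, a0=45.892; τ=−ln(0.6315)/45.892=0.010 → t=0.107; u2·a0=0.6144·45.892=28.196; a1+a2=19.674 < 28.196 ≤ a1+…+a3=37.170 → R3 fires; Q=9 M=3 R=5 G=10
Draw 6: a1=13.470, a2=3.510, a3=14.580, a4=6.960, a5=0.370, a0=38.890; τ=−ln(0.2427)/38.890=0.036 → t=0.144; u2·a0=0.4660·38.890=18.123; a1+a2=16.980 < 18.123 ≤ a1+…+a3=31.560 → R3 fires; Q=9 M=2 R=5 G=11
Draw 7: a1=9.878, a2=3.510, a3=10.692, a4=5.104, a5=0.370, a0=29.554; τ=−ln(0.9137)/29.554=0.003 → t=0.147; u2·a0=0.4136·29.554=12.224; a1=9.878 < 12.224 ≤ a1+a2=13.388 → R2 fires; Q=8 M=2 R=7 G=11
Draw 8: a1=9.878, a2=3.120, a3=10.692, a4=5.104, a5=0.518, a0=29.312; τ=−ln(0.5725)/29.312=0.019 → t=0.166; u2·a0=0.8055·29.312=23.611; a1+a2=12.998 < 23.611 ≤ a1+…+a3=23.690 → R3 fires; Q=8 M=1 R=7 G=12
Draw 9: a1=5.388, a2=3.120, a3=5.832, a4=2.784, a5=0.518, a0=17.642; τ=−ln(0.0331)/17.642=0.193 → t=0.359; u2·a0=0.6989·17.642=12.330; a1+a2=8.508 < 12.330 ≤ a1+…+a3=14.340 → R3 fires; Q=8 M=0 R=7 G=13
Draw 10: a1=0.000, a2=3.120, a3=0.000, a4=0.000, a5=0.518, a0=3.638; τ=−ln(0.4934)/3.638=0.194 → t=0.553; u2·a0=0.6644·3.638=2.417; a1=0.000 < 2.417 ≤ a1+a2=3.120 → R2 fires; Q=7 M=0 R=9 G=13
Draw 11: a1=0.000, a2=2.730, a3=0.000, a4=0.000, a5=0.666, a0=3.396; τ=−ln(0.7253)/3.396=0.095 → t=0.648 > T=0.56: stop.
At T=0.56: Q=7 M=0 R=9 G=13; the largest is G.

Dominant species at T: G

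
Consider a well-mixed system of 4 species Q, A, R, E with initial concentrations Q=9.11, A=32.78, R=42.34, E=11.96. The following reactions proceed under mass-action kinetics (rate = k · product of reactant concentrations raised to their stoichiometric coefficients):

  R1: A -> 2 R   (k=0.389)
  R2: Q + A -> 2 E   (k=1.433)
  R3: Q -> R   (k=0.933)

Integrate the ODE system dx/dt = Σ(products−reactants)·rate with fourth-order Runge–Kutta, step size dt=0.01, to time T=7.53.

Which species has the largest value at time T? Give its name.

Dominant species at T: R

RK4 with dt=0.01: 753 steps to T=7.53. Trajectory (selected grid times):
t=0.00: Q=9.11 A=32.78 R=42.34 E=11.96
t=0.84: Q=0.00 A=17.16 R=55.98 E=29.76
t=1.67: Q=0.00 A=12.43 R=65.45 E=29.76
t=2.51: Q=0.00 A=8.96 R=72.38 E=29.76
t=3.35: Q=0.00 A=6.46 R=77.38 E=29.76
t=4.18: Q=0.00 A=4.68 R=80.95 E=29.76
t=5.02: Q=0.00 A=3.38 R=83.55 E=29.76
t=5.86: Q=0.00 A=2.43 R=85.44 E=29.76
t=6.69: Q=0.00 A=1.76 R=86.78 E=29.76
t=7.53: Q=0.00 A=1.27 R=87.76 E=29.76
At T=7.53: Q=0.00 A=1.27 R=87.76 E=29.76; the largest is R.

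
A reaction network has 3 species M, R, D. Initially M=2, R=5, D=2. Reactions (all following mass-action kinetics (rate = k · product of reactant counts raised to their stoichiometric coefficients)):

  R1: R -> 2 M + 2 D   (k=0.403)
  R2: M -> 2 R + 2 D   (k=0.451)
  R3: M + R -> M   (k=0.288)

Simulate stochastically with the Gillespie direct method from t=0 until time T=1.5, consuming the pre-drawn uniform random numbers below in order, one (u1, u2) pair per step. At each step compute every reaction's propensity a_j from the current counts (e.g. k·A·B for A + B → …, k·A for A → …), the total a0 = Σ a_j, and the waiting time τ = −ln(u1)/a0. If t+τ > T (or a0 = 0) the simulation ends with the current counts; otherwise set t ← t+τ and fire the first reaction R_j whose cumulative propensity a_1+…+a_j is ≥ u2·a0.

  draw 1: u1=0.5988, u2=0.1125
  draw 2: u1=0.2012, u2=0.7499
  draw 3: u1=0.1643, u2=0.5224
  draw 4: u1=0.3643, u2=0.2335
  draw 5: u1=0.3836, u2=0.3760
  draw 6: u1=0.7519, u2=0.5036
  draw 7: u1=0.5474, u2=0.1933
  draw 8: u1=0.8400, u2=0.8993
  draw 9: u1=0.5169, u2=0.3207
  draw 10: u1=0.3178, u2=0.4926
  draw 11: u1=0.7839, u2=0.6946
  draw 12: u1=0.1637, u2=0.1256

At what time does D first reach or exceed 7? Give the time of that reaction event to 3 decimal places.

t=0.000: M=2 R=5 D=2
Draw 1: a1=2.015, a2=0.902, a3=2.880, a0=5.797; τ=−ln(0.5988)/5.797=0.088 → t=0.088; u2·a0=0.1125·5.797=0.652 ≤ a1=2.015 → R1 fires; M=4 R=4 D=4
Draw 2: a1=1.612, a2=1.804, a3=4.608, a0=8.024; τ=−ln(0.2012)/8.024=0.200 → t=0.288; u2·a0=0.7499·8.024=6.017; a1+a2=3.416 < 6.017 ≤ a1+…+a3=8.024 → R3 fires; M=4 R=3 D=4
Draw 3: a1=1.209, a2=1.804, a3=3.456, a0=6.469; τ=−ln(0.1643)/6.469=0.279 → t=0.567; u2·a0=0.5224·6.469=3.379; a1+a2=3.013 < 3.379 ≤ a1+…+a3=6.469 → R3 fires; M=4 R=2 D=4
Draw 4: a1=0.806, a2=1.804, a3=2.304, a0=4.914; τ=−ln(0.3643)/4.914=0.205 → t=0.773; u2·a0=0.2335·4.914=1.147; a1=0.806 < 1.147 ≤ a1+a2=2.610 → R2 fires; M=3 R=4 D=6
Draw 5: a1=1.612, a2=1.353, a3=3.456, a0=6.421; τ=−ln(0.3836)/6.421=0.149 → t=0.922; u2·a0=0.3760·6.421=2.414; a1=1.612 < 2.414 ≤ a1+a2=2.965 → R2 fires; M=2 R=6 D=8
Draw 6: a1=2.418, a2=0.902, a3=3.456, a0=6.776; τ=−ln(0.7519)/6.776=0.042 → t=0.964; u2·a0=0.5036·6.776=3.412; a1+a2=3.320 < 3.412 ≤ a1+…+a3=6.776 → R3 fires; M=2 R=5 D=8
Draw 7: a1=2.015, a2=0.902, a3=2.880, a0=5.797; τ=−ln(0.5474)/5.797=0.104 → t=1.068; u2·a0=0.1933·5.797=1.121 ≤ a1=2.015 → R1 fires; M=4 R=4 D=10
Draw 8: a1=1.612, a2=1.804, a3=4.608, a0=8.024; τ=−ln(0.8400)/8.024=0.022 → t=1.090; u2·a0=0.8993·8.024=7.216; a1+a2=3.416 < 7.216 ≤ a1+…+a3=8.024 → R3 fires; M=4 R=3 D=10
Draw 9: a1=1.209, a2=1.804, a3=3.456, a0=6.469; τ=−ln(0.5169)/6.469=0.102 → t=1.192; u2·a0=0.3207·6.469=2.075; a1=1.209 < 2.075 ≤ a1+a2=3.013 → R2 fires; M=3 R=5 D=12
Draw 10: a1=2.015, a2=1.353, a3=4.320, a0=7.688; τ=−ln(0.3178)/7.688=0.149 → t=1.341; u2·a0=0.4926·7.688=3.787; a1+a2=3.368 < 3.787 ≤ a1+…+a3=7.688 → R3 fires; M=3 R=4 D=12
Draw 11: a1=1.612, a2=1.353, a3=3.456, a0=6.421; τ=−ln(0.7839)/6.421=0.038 → t=1.379; u2·a0=0.6946·6.421=4.460; a1+a2=2.965 < 4.460 ≤ a1+…+a3=6.421 → R3 fires; M=3 R=3 D=12
Draw 12: a1=1.209, a2=1.353, a3=2.592, a0=5.154; τ=−ln(0.1637)/5.154=0.351 → t=1.730 > T=1.5: stop.
D first becomes ≥ 7 when it reaches 8 at the event at t=0.922.

Threshold first reached at t = 0.922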